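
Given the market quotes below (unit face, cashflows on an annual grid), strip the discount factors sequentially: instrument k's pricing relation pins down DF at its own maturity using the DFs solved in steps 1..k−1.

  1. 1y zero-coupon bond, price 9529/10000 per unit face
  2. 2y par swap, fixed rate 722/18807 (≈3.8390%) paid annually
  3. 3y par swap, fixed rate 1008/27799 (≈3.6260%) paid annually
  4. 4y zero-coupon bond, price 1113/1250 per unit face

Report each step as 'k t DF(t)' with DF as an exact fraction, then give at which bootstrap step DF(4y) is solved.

1 1 9529/10000
2 2 4639/5000
3 3 562/625
4 4 1113/1250
DF(4y) is solved at step 4

step 1 [1y] zero: DF = P = 9529/10000 ≈ 0.952900
step 2 [2y] swap r/1=722/18807: DF=(1 − 722/18807·(0.952900))/(1+722/18807) = 4639/5000 ≈ 0.927800
step 3 [3y] swap r/1=1008/27799: DF=(1 − 1008/27799·(0.952900+0.927800))/(1+1008/27799) = 562/625 ≈ 0.899200
step 4 [4y] zero: DF = P = 1113/1250 ≈ 0.890400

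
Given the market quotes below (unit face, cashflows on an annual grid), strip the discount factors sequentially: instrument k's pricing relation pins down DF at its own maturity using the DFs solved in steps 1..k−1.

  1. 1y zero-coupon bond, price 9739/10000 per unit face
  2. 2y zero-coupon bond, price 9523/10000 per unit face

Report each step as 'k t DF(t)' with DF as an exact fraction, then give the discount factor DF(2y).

1 1 9739/10000
2 2 9523/10000
DF(2y) = 9523/10000 ≈ 0.952300

step 1 [1y] zero: DF = P = 9739/10000 ≈ 0.973900
step 2 [2y] zero: DF = P = 9523/10000 ≈ 0.952300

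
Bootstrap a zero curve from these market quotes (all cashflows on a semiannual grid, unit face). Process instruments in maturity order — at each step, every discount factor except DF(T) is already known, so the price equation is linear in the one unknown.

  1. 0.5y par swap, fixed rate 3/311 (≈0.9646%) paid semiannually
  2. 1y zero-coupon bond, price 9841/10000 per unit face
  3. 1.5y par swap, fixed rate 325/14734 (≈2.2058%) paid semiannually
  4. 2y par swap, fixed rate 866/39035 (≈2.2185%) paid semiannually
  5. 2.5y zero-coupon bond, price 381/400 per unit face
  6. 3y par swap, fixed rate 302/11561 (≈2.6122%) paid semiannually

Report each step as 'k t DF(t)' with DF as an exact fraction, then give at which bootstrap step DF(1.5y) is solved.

step 1 [0.5y] swap r/2=3/622: DF=(1 − 3/622·(0))/(1+3/622) = 622/625 ≈ 0.995200
step 2 [1y] zero: DF = P = 9841/10000 ≈ 0.984100
step 3 [1.5y] swap r/2=325/29468: DF=(1 − 325/29468·(0.995200+0.984100))/(1+325/29468) = 387/400 ≈ 0.967500
step 4 [2y] swap r/2=433/39035: DF=(1 − 433/39035·(0.995200+0.984100+0.967500))/(1+433/39035) = 9567/10000 ≈ 0.956700
step 5 [2.5y] zero: DF = P = 381/400 ≈ 0.952500
step 6 [3y] swap r/2=151/11561: DF=(1 − 151/11561·(0.995200+0.984100+0.967500+0.956700+0.952500))/(1+151/11561) = 1849/2000 ≈ 0.924500

1 1/2 622/625
2 1 9841/10000
3 3/2 387/400
4 2 9567/10000
5 5/2 381/400
6 3 1849/2000
DF(1.5y) is solved at step 3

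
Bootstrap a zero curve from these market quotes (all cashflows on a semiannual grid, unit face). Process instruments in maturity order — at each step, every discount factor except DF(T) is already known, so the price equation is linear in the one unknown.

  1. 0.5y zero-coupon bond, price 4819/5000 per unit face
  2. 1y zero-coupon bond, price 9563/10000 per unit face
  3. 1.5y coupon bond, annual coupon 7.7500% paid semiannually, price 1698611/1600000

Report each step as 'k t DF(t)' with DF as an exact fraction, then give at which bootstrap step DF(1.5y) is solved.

1 1/2 4819/5000
2 1 9563/10000
3 3/2 594/625
DF(1.5y) is solved at step 3

step 1 [0.5y] zero: DF = P = 4819/5000 ≈ 0.963800
step 2 [1y] zero: DF = P = 9563/10000 ≈ 0.956300
step 3 [1.5y] bond c/2=31/800: DF=(1698611/1600000 − 31/800·(0.963800+0.956300))/(1+31/800) = 594/625 ≈ 0.950400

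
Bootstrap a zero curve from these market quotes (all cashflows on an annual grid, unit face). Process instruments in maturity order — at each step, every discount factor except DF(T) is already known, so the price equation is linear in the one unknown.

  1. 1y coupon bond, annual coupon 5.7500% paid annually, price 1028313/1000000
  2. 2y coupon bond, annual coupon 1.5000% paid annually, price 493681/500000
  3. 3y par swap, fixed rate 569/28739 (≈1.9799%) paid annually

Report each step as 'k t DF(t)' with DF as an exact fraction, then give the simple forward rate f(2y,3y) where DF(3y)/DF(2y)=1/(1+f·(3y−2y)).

step 1 [1y] bond c/1=23/400: DF=(1028313/1000000 − 23/400·(0))/(1+23/400) = 2431/2500 ≈ 0.972400
step 2 [2y] bond c/1=3/200: DF=(493681/500000 − 3/200·(0.972400))/(1+3/200) = 599/625 ≈ 0.958400
step 3 [3y] swap r/1=569/28739: DF=(1 − 569/28739·(0.972400+0.958400))/(1+569/28739) = 9431/10000 ≈ 0.943100

1 1 2431/2500
2 2 599/625
3 3 9431/10000
f(2y,3y) = ((599/625)/(9431/10000) − 1)/(1) = 153/9431 ≈ 1.6223%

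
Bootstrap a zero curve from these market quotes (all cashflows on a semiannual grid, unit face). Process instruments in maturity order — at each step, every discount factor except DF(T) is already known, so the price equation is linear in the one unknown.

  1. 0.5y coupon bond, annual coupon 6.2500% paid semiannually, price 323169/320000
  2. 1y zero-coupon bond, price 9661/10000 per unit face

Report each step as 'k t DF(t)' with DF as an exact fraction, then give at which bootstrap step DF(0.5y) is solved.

step 1 [0.5y] bond c/2=1/32: DF=(323169/320000 − 1/32·(0))/(1+1/32) = 9793/10000 ≈ 0.979300
step 2 [1y] zero: DF = P = 9661/10000 ≈ 0.966100

1 1/2 9793/10000
2 1 9661/10000
DF(0.5y) is solved at step 1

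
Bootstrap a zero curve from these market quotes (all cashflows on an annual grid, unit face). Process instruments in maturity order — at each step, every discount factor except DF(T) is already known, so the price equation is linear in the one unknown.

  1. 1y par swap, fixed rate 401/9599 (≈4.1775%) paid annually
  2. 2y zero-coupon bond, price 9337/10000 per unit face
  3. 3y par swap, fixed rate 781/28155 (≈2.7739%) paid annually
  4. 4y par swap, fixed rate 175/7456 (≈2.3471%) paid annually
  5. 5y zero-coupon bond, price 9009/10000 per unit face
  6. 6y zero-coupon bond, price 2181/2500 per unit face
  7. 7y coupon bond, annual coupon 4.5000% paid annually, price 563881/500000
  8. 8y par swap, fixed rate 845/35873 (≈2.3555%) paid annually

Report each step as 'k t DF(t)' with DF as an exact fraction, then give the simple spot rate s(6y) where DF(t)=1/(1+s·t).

1 1 9599/10000
2 2 9337/10000
3 3 9219/10000
4 4 73/80
5 5 9009/10000
6 6 2181/2500
7 7 8423/10000
8 8 831/1000
s(6y) = (1/(2181/2500) − 1)/(6) = 319/13086 ≈ 2.4377%

step 1 [1y] swap r/1=401/9599: DF=(1 − 401/9599·(0))/(1+401/9599) = 9599/10000 ≈ 0.959900
step 2 [2y] zero: DF = P = 9337/10000 ≈ 0.933700
step 3 [3y] swap r/1=781/28155: DF=(1 − 781/28155·(0.959900+0.933700))/(1+781/28155) = 9219/10000 ≈ 0.921900
step 4 [4y] swap r/1=175/7456: DF=(1 − 175/7456·(0.959900+0.933700+0.921900))/(1+175/7456) = 73/80 ≈ 0.912500
step 5 [5y] zero: DF = P = 9009/10000 ≈ 0.900900
step 6 [6y] zero: DF = P = 2181/2500 ≈ 0.872400
step 7 [7y] bond c/1=9/200: DF=(563881/500000 − 9/200·(0.959900+0.933700+0.921900+0.912500+0.900900+0.872400))/(1+9/200) = 8423/10000 ≈ 0.842300
step 8 [8y] swap r/1=845/35873: DF=(1 − 845/35873·(0.959900+0.933700+0.921900+0.912500+0.900900+0.872400+0.842300))/(1+845/35873) = 831/1000 ≈ 0.831000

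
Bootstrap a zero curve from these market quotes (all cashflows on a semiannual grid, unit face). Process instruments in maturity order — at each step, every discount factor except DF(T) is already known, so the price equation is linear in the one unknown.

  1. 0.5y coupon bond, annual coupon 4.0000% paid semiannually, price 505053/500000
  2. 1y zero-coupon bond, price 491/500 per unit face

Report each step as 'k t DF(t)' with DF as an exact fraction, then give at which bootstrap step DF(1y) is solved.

step 1 [0.5y] bond c/2=1/50: DF=(505053/500000 − 1/50·(0))/(1+1/50) = 9903/10000 ≈ 0.990300
step 2 [1y] zero: DF = P = 491/500 ≈ 0.982000

1 1/2 9903/10000
2 1 491/500
DF(1y) is solved at step 2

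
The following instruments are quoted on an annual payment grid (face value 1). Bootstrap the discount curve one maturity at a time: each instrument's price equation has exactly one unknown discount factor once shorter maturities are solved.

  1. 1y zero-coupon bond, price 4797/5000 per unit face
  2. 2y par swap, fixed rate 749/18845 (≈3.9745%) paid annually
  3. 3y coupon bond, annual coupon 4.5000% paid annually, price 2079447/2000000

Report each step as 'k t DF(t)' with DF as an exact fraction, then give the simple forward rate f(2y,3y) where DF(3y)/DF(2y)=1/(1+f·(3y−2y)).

1 1 4797/5000
2 2 9251/10000
3 3 4569/5000
f(2y,3y) = ((9251/10000)/(4569/5000) − 1)/(1) = 113/9138 ≈ 1.2366%

step 1 [1y] zero: DF = P = 4797/5000 ≈ 0.959400
step 2 [2y] swap r/1=749/18845: DF=(1 − 749/18845·(0.959400))/(1+749/18845) = 9251/10000 ≈ 0.925100
step 3 [3y] bond c/1=9/200: DF=(2079447/2000000 − 9/200·(0.959400+0.925100))/(1+9/200) = 4569/5000 ≈ 0.913800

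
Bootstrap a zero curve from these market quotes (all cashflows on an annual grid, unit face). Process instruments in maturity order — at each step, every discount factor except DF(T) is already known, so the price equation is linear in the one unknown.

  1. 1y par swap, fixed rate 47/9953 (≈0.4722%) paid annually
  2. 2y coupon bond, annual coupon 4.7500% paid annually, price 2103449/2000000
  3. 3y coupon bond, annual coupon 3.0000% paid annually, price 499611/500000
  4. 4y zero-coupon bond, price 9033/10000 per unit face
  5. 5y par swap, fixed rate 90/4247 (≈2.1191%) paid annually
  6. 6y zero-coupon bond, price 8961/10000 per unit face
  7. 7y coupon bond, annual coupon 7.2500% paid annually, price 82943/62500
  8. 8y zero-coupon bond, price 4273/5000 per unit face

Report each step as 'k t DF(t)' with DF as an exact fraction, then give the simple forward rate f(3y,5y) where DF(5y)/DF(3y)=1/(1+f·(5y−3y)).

step 1 [1y] swap r/1=47/9953: DF=(1 − 47/9953·(0))/(1+47/9953) = 9953/10000 ≈ 0.995300
step 2 [2y] bond c/1=19/400: DF=(2103449/2000000 − 19/400·(0.995300))/(1+19/400) = 9589/10000 ≈ 0.958900
step 3 [3y] bond c/1=3/100: DF=(499611/500000 − 3/100·(0.995300+0.958900))/(1+3/100) = 2283/2500 ≈ 0.913200
step 4 [4y] zero: DF = P = 9033/10000 ≈ 0.903300
step 5 [5y] swap r/1=90/4247: DF=(1 − 90/4247·(0.995300+0.958900+0.913200+0.903300))/(1+90/4247) = 901/1000 ≈ 0.901000
step 6 [6y] zero: DF = P = 8961/10000 ≈ 0.896100
step 7 [7y] bond c/1=29/400: DF=(82943/62500 − 29/400·(0.995300+0.958900+0.913200+0.903300+0.901000+0.896100))/(1+29/400) = 861/1000 ≈ 0.861000
step 8 [8y] zero: DF = P = 4273/5000 ≈ 0.854600

1 1 9953/10000
2 2 9589/10000
3 3 2283/2500
4 4 9033/10000
5 5 901/1000
6 6 8961/10000
7 7 861/1000
8 8 4273/5000
f(3y,5y) = ((2283/2500)/(901/1000) − 1)/(2) = 61/9010 ≈ 0.6770%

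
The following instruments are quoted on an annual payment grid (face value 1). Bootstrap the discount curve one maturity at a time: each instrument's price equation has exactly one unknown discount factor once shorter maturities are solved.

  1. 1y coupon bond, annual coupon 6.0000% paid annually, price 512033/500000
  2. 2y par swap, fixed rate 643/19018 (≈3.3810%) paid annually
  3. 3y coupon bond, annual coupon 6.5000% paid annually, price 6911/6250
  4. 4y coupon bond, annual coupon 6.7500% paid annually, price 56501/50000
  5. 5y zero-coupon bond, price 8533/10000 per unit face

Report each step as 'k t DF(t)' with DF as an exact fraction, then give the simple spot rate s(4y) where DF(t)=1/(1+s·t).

1 1 9661/10000
2 2 9357/10000
3 3 4611/5000
4 4 22/25
5 5 8533/10000
s(4y) = (1/(22/25) − 1)/(4) = 3/88 ≈ 3.4091%

step 1 [1y] bond c/1=3/50: DF=(512033/500000 − 3/50·(0))/(1+3/50) = 9661/10000 ≈ 0.966100
step 2 [2y] swap r/1=643/19018: DF=(1 − 643/19018·(0.966100))/(1+643/19018) = 9357/10000 ≈ 0.935700
step 3 [3y] bond c/1=13/200: DF=(6911/6250 − 13/200·(0.966100+0.935700))/(1+13/200) = 4611/5000 ≈ 0.922200
step 4 [4y] bond c/1=27/400: DF=(56501/50000 − 27/400·(0.966100+0.935700+0.922200))/(1+27/400) = 22/25 ≈ 0.880000
step 5 [5y] zero: DF = P = 8533/10000 ≈ 0.853300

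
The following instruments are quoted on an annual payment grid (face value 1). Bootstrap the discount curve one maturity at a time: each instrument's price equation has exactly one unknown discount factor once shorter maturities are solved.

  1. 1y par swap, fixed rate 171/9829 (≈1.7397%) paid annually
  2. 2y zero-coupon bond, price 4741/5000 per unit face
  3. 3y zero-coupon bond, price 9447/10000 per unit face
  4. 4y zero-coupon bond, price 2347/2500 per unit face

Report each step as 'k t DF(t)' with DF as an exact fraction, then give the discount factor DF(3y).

step 1 [1y] swap r/1=171/9829: DF=(1 − 171/9829·(0))/(1+171/9829) = 9829/10000 ≈ 0.982900
step 2 [2y] zero: DF = P = 4741/5000 ≈ 0.948200
step 3 [3y] zero: DF = P = 9447/10000 ≈ 0.944700
step 4 [4y] zero: DF = P = 2347/2500 ≈ 0.938800

1 1 9829/10000
2 2 4741/5000
3 3 9447/10000
4 4 2347/2500
DF(3y) = 9447/10000 ≈ 0.944700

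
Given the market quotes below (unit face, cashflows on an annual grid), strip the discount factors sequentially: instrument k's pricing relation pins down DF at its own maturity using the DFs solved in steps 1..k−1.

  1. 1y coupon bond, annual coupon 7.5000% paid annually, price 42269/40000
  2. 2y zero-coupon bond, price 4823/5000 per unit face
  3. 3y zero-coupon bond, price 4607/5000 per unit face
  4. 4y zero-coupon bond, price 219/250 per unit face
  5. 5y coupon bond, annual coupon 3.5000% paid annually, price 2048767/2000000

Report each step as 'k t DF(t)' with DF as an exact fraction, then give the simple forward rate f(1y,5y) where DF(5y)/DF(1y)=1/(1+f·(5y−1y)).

1 1 983/1000
2 2 4823/5000
3 3 4607/5000
4 4 219/250
5 5 8631/10000
f(1y,5y) = ((983/1000)/(8631/10000) − 1)/(4) = 1199/34524 ≈ 3.4729%

step 1 [1y] bond c/1=3/40: DF=(42269/40000 − 3/40·(0))/(1+3/40) = 983/1000 ≈ 0.983000
step 2 [2y] zero: DF = P = 4823/5000 ≈ 0.964600
step 3 [3y] zero: DF = P = 4607/5000 ≈ 0.921400
step 4 [4y] zero: DF = P = 219/250 ≈ 0.876000
step 5 [5y] bond c/1=7/200: DF=(2048767/2000000 − 7/200·(0.983000+0.964600+0.921400+0.876000))/(1+7/200) = 8631/10000 ≈ 0.863100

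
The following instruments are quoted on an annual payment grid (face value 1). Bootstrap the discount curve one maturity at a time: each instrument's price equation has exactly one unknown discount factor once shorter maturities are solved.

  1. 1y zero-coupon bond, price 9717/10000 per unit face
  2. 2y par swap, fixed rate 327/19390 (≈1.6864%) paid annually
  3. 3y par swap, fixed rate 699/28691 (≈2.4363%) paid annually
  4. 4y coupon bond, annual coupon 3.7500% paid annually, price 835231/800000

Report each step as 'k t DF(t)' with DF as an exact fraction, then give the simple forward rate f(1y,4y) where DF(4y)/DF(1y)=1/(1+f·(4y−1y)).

1 1 9717/10000
2 2 9673/10000
3 3 9301/10000
4 4 4513/5000
f(1y,4y) = ((9717/10000)/(4513/5000) − 1)/(3) = 691/27078 ≈ 2.5519%

step 1 [1y] zero: DF = P = 9717/10000 ≈ 0.971700
step 2 [2y] swap r/1=327/19390: DF=(1 − 327/19390·(0.971700))/(1+327/19390) = 9673/10000 ≈ 0.967300
step 3 [3y] swap r/1=699/28691: DF=(1 − 699/28691·(0.971700+0.967300))/(1+699/28691) = 9301/10000 ≈ 0.930100
step 4 [4y] bond c/1=3/80: DF=(835231/800000 − 3/80·(0.971700+0.967300+0.930100))/(1+3/80) = 4513/5000 ≈ 0.902600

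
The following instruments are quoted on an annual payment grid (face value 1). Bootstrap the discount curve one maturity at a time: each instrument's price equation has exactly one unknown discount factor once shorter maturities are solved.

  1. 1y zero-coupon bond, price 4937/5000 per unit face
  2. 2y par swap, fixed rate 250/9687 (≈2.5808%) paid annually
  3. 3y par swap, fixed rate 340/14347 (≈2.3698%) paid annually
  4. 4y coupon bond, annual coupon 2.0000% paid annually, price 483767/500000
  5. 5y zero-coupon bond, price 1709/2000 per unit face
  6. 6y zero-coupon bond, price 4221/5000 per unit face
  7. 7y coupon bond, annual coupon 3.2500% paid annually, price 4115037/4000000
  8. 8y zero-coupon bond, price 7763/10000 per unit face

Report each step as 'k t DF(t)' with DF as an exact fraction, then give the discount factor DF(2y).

step 1 [1y] zero: DF = P = 4937/5000 ≈ 0.987400
step 2 [2y] swap r/1=250/9687: DF=(1 − 250/9687·(0.987400))/(1+250/9687) = 19/20 ≈ 0.950000
step 3 [3y] swap r/1=340/14347: DF=(1 − 340/14347·(0.987400+0.950000))/(1+340/14347) = 233/250 ≈ 0.932000
step 4 [4y] bond c/1=1/50: DF=(483767/500000 − 1/50·(0.987400+0.950000+0.932000))/(1+1/50) = 8923/10000 ≈ 0.892300
step 5 [5y] zero: DF = P = 1709/2000 ≈ 0.854500
step 6 [6y] zero: DF = P = 4221/5000 ≈ 0.844200
step 7 [7y] bond c/1=13/400: DF=(4115037/4000000 − 13/400·(0.987400+0.950000+0.932000+0.892300+0.854500+0.844200))/(1+13/400) = 1649/2000 ≈ 0.824500
step 8 [8y] zero: DF = P = 7763/10000 ≈ 0.776300

1 1 4937/5000
2 2 19/20
3 3 233/250
4 4 8923/10000
5 5 1709/2000
6 6 4221/5000
7 7 1649/2000
8 8 7763/10000
DF(2y) = 19/20 ≈ 0.950000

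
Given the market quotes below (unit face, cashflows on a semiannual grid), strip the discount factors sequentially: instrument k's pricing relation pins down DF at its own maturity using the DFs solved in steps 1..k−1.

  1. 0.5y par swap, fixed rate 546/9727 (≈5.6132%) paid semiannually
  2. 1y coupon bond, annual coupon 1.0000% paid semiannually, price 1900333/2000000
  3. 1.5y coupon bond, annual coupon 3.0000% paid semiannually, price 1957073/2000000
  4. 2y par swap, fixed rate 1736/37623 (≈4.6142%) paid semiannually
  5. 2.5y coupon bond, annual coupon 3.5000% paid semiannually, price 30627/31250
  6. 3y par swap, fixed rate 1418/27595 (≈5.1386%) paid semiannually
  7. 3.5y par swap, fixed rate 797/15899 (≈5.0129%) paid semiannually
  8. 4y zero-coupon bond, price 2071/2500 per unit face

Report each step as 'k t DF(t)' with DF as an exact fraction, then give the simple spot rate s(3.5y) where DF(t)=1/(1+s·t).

step 1 [0.5y] swap r/2=273/9727: DF=(1 − 273/9727·(0))/(1+273/9727) = 9727/10000 ≈ 0.972700
step 2 [1y] bond c/2=1/200: DF=(1900333/2000000 − 1/200·(0.972700))/(1+1/200) = 4703/5000 ≈ 0.940600
step 3 [1.5y] bond c/2=3/200: DF=(1957073/2000000 − 3/200·(0.972700+0.940600))/(1+3/200) = 4679/5000 ≈ 0.935800
step 4 [2y] swap r/2=868/37623: DF=(1 − 868/37623·(0.972700+0.940600+0.935800))/(1+868/37623) = 2283/2500 ≈ 0.913200
step 5 [2.5y] bond c/2=7/400: DF=(30627/31250 − 7/400·(0.972700+0.940600+0.935800+0.913200))/(1+7/400) = 1797/2000 ≈ 0.898500
step 6 [3y] swap r/2=709/27595: DF=(1 − 709/27595·(0.972700+0.940600+0.935800+0.913200+0.898500))/(1+709/27595) = 4291/5000 ≈ 0.858200
step 7 [3.5y] swap r/2=797/31798: DF=(1 − 797/31798·(0.972700+0.940600+0.935800+0.913200+0.898500+0.858200))/(1+797/31798) = 4203/5000 ≈ 0.840600
step 8 [4y] zero: DF = P = 2071/2500 ≈ 0.828400

1 1/2 9727/10000
2 1 4703/5000
3 3/2 4679/5000
4 2 2283/2500
5 5/2 1797/2000
6 3 4291/5000
7 7/2 4203/5000
8 4 2071/2500
s(3.5y) = (1/(4203/5000) − 1)/(7/2) = 1594/29421 ≈ 5.4179%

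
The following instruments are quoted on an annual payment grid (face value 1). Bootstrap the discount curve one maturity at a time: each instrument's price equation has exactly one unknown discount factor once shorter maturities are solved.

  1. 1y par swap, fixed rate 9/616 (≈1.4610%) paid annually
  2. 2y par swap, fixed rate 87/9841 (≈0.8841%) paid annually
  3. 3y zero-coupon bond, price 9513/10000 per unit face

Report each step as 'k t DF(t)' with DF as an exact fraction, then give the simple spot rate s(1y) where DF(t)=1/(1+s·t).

1 1 616/625
2 2 4913/5000
3 3 9513/10000
s(1y) = (1/(616/625) − 1)/(1) = 9/616 ≈ 1.4610%

step 1 [1y] swap r/1=9/616: DF=(1 − 9/616·(0))/(1+9/616) = 616/625 ≈ 0.985600
step 2 [2y] swap r/1=87/9841: DF=(1 − 87/9841·(0.985600))/(1+87/9841) = 4913/5000 ≈ 0.982600
step 3 [3y] zero: DF = P = 9513/10000 ≈ 0.951300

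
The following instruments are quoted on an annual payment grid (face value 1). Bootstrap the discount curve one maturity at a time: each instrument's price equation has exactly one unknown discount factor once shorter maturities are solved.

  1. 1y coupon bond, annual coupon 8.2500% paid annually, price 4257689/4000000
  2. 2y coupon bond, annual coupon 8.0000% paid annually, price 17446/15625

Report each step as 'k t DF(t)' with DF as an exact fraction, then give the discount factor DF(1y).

1 1 9833/10000
2 2 961/1000
DF(1y) = 9833/10000 ≈ 0.983300

step 1 [1y] bond c/1=33/400: DF=(4257689/4000000 − 33/400·(0))/(1+33/400) = 9833/10000 ≈ 0.983300
step 2 [2y] bond c/1=2/25: DF=(17446/15625 − 2/25·(0.983300))/(1+2/25) = 961/1000 ≈ 0.961000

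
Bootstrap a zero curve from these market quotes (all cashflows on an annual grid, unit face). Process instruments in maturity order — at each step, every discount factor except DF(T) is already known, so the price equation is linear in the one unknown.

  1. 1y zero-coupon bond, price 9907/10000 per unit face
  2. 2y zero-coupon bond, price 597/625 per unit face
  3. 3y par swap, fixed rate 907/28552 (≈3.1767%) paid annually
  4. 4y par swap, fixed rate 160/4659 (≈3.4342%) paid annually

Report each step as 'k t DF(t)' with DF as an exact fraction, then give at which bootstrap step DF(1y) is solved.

1 1 9907/10000
2 2 597/625
3 3 9093/10000
4 4 109/125
DF(1y) is solved at step 1

step 1 [1y] zero: DF = P = 9907/10000 ≈ 0.990700
step 2 [2y] zero: DF = P = 597/625 ≈ 0.955200
step 3 [3y] swap r/1=907/28552: DF=(1 − 907/28552·(0.990700+0.955200))/(1+907/28552) = 9093/10000 ≈ 0.909300
step 4 [4y] swap r/1=160/4659: DF=(1 − 160/4659·(0.990700+0.955200+0.909300))/(1+160/4659) = 109/125 ≈ 0.872000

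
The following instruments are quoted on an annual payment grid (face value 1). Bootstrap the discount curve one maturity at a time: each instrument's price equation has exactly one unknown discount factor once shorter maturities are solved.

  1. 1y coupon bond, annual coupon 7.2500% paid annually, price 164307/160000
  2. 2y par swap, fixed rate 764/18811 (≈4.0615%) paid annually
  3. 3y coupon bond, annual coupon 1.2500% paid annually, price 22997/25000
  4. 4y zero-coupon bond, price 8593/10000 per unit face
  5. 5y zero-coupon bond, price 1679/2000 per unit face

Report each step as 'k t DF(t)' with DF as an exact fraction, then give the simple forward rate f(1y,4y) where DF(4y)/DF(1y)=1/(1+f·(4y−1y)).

step 1 [1y] bond c/1=29/400: DF=(164307/160000 − 29/400·(0))/(1+29/400) = 383/400 ≈ 0.957500
step 2 [2y] swap r/1=764/18811: DF=(1 − 764/18811·(0.957500))/(1+764/18811) = 2309/2500 ≈ 0.923600
step 3 [3y] bond c/1=1/80: DF=(22997/25000 − 1/80·(0.957500+0.923600))/(1+1/80) = 8853/10000 ≈ 0.885300
step 4 [4y] zero: DF = P = 8593/10000 ≈ 0.859300
step 5 [5y] zero: DF = P = 1679/2000 ≈ 0.839500

1 1 383/400
2 2 2309/2500
3 3 8853/10000
4 4 8593/10000
5 5 1679/2000
f(1y,4y) = ((383/400)/(8593/10000) − 1)/(3) = 982/25779 ≈ 3.8093%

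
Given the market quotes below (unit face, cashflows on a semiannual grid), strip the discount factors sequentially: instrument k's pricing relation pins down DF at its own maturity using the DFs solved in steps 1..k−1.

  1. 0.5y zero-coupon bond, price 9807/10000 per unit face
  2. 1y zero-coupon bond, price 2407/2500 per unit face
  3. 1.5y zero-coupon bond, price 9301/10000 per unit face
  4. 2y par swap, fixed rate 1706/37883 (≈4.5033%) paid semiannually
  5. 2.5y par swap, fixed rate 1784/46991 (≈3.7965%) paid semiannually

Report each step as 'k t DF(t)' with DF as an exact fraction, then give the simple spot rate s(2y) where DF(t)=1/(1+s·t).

1 1/2 9807/10000
2 1 2407/2500
3 3/2 9301/10000
4 2 9147/10000
5 5/2 2277/2500
s(2y) = (1/(9147/10000) − 1)/(2) = 853/18294 ≈ 4.6627%

step 1 [0.5y] zero: DF = P = 9807/10000 ≈ 0.980700
step 2 [1y] zero: DF = P = 2407/2500 ≈ 0.962800
step 3 [1.5y] zero: DF = P = 9301/10000 ≈ 0.930100
step 4 [2y] swap r/2=853/37883: DF=(1 − 853/37883·(0.980700+0.962800+0.930100))/(1+853/37883) = 9147/10000 ≈ 0.914700
step 5 [2.5y] swap r/2=892/46991: DF=(1 − 892/46991·(0.980700+0.962800+0.930100+0.914700))/(1+892/46991) = 2277/2500 ≈ 0.910800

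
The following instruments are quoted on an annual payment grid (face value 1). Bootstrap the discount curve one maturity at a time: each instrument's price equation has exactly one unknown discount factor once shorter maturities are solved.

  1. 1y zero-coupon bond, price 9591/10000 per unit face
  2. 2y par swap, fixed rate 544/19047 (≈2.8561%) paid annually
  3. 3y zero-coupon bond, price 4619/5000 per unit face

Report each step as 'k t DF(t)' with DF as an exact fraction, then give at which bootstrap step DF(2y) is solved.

1 1 9591/10000
2 2 591/625
3 3 4619/5000
DF(2y) is solved at step 2

step 1 [1y] zero: DF = P = 9591/10000 ≈ 0.959100
step 2 [2y] swap r/1=544/19047: DF=(1 − 544/19047·(0.959100))/(1+544/19047) = 591/625 ≈ 0.945600
step 3 [3y] zero: DF = P = 4619/5000 ≈ 0.923800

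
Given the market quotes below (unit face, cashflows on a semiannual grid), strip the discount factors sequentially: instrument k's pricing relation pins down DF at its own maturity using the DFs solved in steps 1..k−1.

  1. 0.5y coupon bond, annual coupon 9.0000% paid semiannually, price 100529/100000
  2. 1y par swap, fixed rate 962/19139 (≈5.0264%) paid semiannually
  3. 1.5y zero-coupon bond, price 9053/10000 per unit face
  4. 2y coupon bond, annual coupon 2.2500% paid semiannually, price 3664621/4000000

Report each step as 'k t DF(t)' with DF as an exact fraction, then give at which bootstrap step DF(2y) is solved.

step 1 [0.5y] bond c/2=9/200: DF=(100529/100000 − 9/200·(0))/(1+9/200) = 481/500 ≈ 0.962000
step 2 [1y] swap r/2=481/19139: DF=(1 − 481/19139·(0.962000))/(1+481/19139) = 9519/10000 ≈ 0.951900
step 3 [1.5y] zero: DF = P = 9053/10000 ≈ 0.905300
step 4 [2y] bond c/2=9/800: DF=(3664621/4000000 − 9/800·(0.962000+0.951900+0.905300))/(1+9/800) = 4373/5000 ≈ 0.874600

1 1/2 481/500
2 1 9519/10000
3 3/2 9053/10000
4 2 4373/5000
DF(2y) is solved at step 4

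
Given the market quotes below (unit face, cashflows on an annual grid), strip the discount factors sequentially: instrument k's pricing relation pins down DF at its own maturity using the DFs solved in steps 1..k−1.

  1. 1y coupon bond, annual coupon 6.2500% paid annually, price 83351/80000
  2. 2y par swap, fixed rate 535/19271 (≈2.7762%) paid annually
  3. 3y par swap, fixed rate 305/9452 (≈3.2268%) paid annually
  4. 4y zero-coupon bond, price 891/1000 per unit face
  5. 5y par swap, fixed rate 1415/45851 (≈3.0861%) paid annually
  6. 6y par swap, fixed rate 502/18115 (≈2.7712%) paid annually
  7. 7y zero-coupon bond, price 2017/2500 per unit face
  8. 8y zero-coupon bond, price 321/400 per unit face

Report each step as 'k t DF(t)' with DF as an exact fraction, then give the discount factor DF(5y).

1 1 4903/5000
2 2 1893/2000
3 3 1817/2000
4 4 891/1000
5 5 1717/2000
6 6 4247/5000
7 7 2017/2500
8 8 321/400
DF(5y) = 1717/2000 ≈ 0.858500

step 1 [1y] bond c/1=1/16: DF=(83351/80000 − 1/16·(0))/(1+1/16) = 4903/5000 ≈ 0.980600
step 2 [2y] swap r/1=535/19271: DF=(1 − 535/19271·(0.980600))/(1+535/19271) = 1893/2000 ≈ 0.946500
step 3 [3y] swap r/1=305/9452: DF=(1 − 305/9452·(0.980600+0.946500))/(1+305/9452) = 1817/2000 ≈ 0.908500
step 4 [4y] zero: DF = P = 891/1000 ≈ 0.891000
step 5 [5y] swap r/1=1415/45851: DF=(1 − 1415/45851·(0.980600+0.946500+0.908500+0.891000))/(1+1415/45851) = 1717/2000 ≈ 0.858500
step 6 [6y] swap r/1=502/18115: DF=(1 − 502/18115·(0.980600+0.946500+0.908500+0.891000+0.858500))/(1+502/18115) = 4247/5000 ≈ 0.849400
step 7 [7y] zero: DF = P = 2017/2500 ≈ 0.806800
step 8 [8y] zero: DF = P = 321/400 ≈ 0.802500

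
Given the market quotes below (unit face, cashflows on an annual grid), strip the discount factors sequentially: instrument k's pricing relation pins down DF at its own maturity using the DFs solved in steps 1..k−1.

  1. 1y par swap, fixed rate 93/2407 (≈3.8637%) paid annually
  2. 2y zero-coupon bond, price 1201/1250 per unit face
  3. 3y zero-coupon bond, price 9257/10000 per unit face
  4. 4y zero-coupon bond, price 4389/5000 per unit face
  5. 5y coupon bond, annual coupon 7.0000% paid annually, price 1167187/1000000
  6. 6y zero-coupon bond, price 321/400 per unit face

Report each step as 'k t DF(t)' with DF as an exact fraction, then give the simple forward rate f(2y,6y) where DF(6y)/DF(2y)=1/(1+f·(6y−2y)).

step 1 [1y] swap r/1=93/2407: DF=(1 − 93/2407·(0))/(1+93/2407) = 2407/2500 ≈ 0.962800
step 2 [2y] zero: DF = P = 1201/1250 ≈ 0.960800
step 3 [3y] zero: DF = P = 9257/10000 ≈ 0.925700
step 4 [4y] zero: DF = P = 4389/5000 ≈ 0.877800
step 5 [5y] bond c/1=7/100: DF=(1167187/1000000 − 7/100·(0.962800+0.960800+0.925700+0.877800))/(1+7/100) = 847/1000 ≈ 0.847000
step 6 [6y] zero: DF = P = 321/400 ≈ 0.802500

1 1 2407/2500
2 2 1201/1250
3 3 9257/10000
4 4 4389/5000
5 5 847/1000
6 6 321/400
f(2y,6y) = ((1201/1250)/(321/400) − 1)/(4) = 1583/32100 ≈ 4.9315%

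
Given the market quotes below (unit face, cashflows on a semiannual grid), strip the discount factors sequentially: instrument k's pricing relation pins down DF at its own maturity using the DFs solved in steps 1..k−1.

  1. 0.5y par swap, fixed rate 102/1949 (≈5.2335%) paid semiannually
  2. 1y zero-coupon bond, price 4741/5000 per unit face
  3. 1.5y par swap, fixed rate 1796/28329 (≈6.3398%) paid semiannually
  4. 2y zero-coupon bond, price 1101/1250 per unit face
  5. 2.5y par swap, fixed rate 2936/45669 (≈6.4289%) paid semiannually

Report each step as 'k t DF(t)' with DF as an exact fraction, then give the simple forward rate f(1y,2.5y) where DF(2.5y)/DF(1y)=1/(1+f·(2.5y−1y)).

1 1/2 1949/2000
2 1 4741/5000
3 3/2 4551/5000
4 2 1101/1250
5 5/2 2133/2500
f(1y,2.5y) = ((4741/5000)/(2133/2500) − 1)/(3/2) = 475/6399 ≈ 7.4230%

step 1 [0.5y] swap r/2=51/1949: DF=(1 − 51/1949·(0))/(1+51/1949) = 1949/2000 ≈ 0.974500
step 2 [1y] zero: DF = P = 4741/5000 ≈ 0.948200
step 3 [1.5y] swap r/2=898/28329: DF=(1 − 898/28329·(0.974500+0.948200))/(1+898/28329) = 4551/5000 ≈ 0.910200
step 4 [2y] zero: DF = P = 1101/1250 ≈ 0.880800
step 5 [2.5y] swap r/2=1468/45669: DF=(1 − 1468/45669·(0.974500+0.948200+0.910200+0.880800))/(1+1468/45669) = 2133/2500 ≈ 0.853200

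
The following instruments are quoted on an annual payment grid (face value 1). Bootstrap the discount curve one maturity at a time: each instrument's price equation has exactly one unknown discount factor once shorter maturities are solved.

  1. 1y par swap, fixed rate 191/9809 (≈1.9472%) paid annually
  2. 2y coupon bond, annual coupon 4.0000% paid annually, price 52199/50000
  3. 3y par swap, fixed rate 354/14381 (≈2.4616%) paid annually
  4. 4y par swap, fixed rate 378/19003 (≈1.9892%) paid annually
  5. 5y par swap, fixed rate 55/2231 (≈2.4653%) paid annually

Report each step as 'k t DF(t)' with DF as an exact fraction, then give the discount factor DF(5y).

step 1 [1y] swap r/1=191/9809: DF=(1 − 191/9809·(0))/(1+191/9809) = 9809/10000 ≈ 0.980900
step 2 [2y] bond c/1=1/25: DF=(52199/50000 − 1/25·(0.980900))/(1+1/25) = 9661/10000 ≈ 0.966100
step 3 [3y] swap r/1=354/14381: DF=(1 − 354/14381·(0.980900+0.966100))/(1+354/14381) = 2323/2500 ≈ 0.929200
step 4 [4y] swap r/1=378/19003: DF=(1 − 378/19003·(0.980900+0.966100+0.929200))/(1+378/19003) = 2311/2500 ≈ 0.924400
step 5 [5y] swap r/1=55/2231: DF=(1 − 55/2231·(0.980900+0.966100+0.929200+0.924400))/(1+55/2231) = 1769/2000 ≈ 0.884500

1 1 9809/10000
2 2 9661/10000
3 3 2323/2500
4 4 2311/2500
5 5 1769/2000
DF(5y) = 1769/2000 ≈ 0.884500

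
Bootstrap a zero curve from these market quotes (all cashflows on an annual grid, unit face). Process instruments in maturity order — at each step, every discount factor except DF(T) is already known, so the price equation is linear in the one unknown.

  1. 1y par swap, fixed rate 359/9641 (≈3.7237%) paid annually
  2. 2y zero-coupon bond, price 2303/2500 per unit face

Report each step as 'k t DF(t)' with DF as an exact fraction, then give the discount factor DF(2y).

step 1 [1y] swap r/1=359/9641: DF=(1 − 359/9641·(0))/(1+359/9641) = 9641/10000 ≈ 0.964100
step 2 [2y] zero: DF = P = 2303/2500 ≈ 0.921200

1 1 9641/10000
2 2 2303/2500
DF(2y) = 2303/2500 ≈ 0.921200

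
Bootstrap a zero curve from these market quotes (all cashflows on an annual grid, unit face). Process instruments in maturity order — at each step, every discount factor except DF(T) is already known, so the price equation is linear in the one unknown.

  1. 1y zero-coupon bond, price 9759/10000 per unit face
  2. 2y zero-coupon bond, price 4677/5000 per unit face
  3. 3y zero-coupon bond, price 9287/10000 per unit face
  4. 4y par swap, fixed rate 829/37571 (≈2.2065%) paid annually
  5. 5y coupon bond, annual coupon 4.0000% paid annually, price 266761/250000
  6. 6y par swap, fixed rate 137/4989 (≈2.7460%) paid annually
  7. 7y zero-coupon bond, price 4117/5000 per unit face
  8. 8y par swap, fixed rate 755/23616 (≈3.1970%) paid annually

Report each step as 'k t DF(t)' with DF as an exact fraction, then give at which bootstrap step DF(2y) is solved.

step 1 [1y] zero: DF = P = 9759/10000 ≈ 0.975900
step 2 [2y] zero: DF = P = 4677/5000 ≈ 0.935400
step 3 [3y] zero: DF = P = 9287/10000 ≈ 0.928700
step 4 [4y] swap r/1=829/37571: DF=(1 − 829/37571·(0.975900+0.935400+0.928700))/(1+829/37571) = 9171/10000 ≈ 0.917100
step 5 [5y] bond c/1=1/25: DF=(266761/250000 − 1/25·(0.975900+0.935400+0.928700+0.917100))/(1+1/25) = 1763/2000 ≈ 0.881500
step 6 [6y] swap r/1=137/4989: DF=(1 − 137/4989·(0.975900+0.935400+0.928700+0.917100+0.881500))/(1+137/4989) = 8493/10000 ≈ 0.849300
step 7 [7y] zero: DF = P = 4117/5000 ≈ 0.823400
step 8 [8y] swap r/1=755/23616: DF=(1 − 755/23616·(0.975900+0.935400+0.928700+0.917100+0.881500+0.849300+0.823400))/(1+755/23616) = 1547/2000 ≈ 0.773500

1 1 9759/10000
2 2 4677/5000
3 3 9287/10000
4 4 9171/10000
5 5 1763/2000
6 6 8493/10000
7 7 4117/5000
8 8 1547/2000
DF(2y) is solved at step 2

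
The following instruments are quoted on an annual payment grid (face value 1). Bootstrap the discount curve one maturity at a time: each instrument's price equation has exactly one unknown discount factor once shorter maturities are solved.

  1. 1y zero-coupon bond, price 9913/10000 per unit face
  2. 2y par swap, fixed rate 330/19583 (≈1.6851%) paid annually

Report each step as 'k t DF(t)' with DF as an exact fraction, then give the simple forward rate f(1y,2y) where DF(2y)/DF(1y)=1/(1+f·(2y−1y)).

step 1 [1y] zero: DF = P = 9913/10000 ≈ 0.991300
step 2 [2y] swap r/1=330/19583: DF=(1 − 330/19583·(0.991300))/(1+330/19583) = 967/1000 ≈ 0.967000

1 1 9913/10000
2 2 967/1000
f(1y,2y) = ((9913/10000)/(967/1000) − 1)/(1) = 243/9670 ≈ 2.5129%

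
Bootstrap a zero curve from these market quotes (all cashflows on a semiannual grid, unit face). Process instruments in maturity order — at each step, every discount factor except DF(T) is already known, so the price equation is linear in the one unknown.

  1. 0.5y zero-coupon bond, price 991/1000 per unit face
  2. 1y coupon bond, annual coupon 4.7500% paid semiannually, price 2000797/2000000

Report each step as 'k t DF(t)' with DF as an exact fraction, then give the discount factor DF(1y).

step 1 [0.5y] zero: DF = P = 991/1000 ≈ 0.991000
step 2 [1y] bond c/2=19/800: DF=(2000797/2000000 − 19/800·(0.991000))/(1+19/800) = 4771/5000 ≈ 0.954200

1 1/2 991/1000
2 1 4771/5000
DF(1y) = 4771/5000 ≈ 0.954200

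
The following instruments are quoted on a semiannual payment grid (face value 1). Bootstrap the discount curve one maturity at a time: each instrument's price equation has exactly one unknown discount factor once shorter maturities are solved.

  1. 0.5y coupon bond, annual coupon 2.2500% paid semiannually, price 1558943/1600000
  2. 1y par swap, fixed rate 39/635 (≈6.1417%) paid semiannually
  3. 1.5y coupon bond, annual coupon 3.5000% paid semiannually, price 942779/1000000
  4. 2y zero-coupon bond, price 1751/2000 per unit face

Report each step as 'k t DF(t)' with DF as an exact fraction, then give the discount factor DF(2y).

1 1/2 1927/2000
2 1 1883/2000
3 3/2 4469/5000
4 2 1751/2000
DF(2y) = 1751/2000 ≈ 0.875500

step 1 [0.5y] bond c/2=9/800: DF=(1558943/1600000 − 9/800·(0))/(1+9/800) = 1927/2000 ≈ 0.963500
step 2 [1y] swap r/2=39/1270: DF=(1 − 39/1270·(0.963500))/(1+39/1270) = 1883/2000 ≈ 0.941500
step 3 [1.5y] bond c/2=7/400: DF=(942779/1000000 − 7/400·(0.963500+0.941500))/(1+7/400) = 4469/5000 ≈ 0.893800
step 4 [2y] zero: DF = P = 1751/2000 ≈ 0.875500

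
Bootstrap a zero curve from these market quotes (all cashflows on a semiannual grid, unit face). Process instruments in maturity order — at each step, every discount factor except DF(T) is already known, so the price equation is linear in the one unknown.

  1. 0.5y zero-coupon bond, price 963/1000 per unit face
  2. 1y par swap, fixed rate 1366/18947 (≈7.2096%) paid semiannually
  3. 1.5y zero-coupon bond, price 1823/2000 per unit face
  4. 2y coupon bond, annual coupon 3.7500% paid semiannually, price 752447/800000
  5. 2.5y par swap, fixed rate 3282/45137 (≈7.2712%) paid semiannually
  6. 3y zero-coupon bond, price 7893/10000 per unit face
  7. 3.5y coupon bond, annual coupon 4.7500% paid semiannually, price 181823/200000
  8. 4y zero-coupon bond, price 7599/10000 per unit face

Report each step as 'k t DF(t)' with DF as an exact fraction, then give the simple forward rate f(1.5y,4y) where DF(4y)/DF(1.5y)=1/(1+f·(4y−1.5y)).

step 1 [0.5y] zero: DF = P = 963/1000 ≈ 0.963000
step 2 [1y] swap r/2=683/18947: DF=(1 − 683/18947·(0.963000))/(1+683/18947) = 9317/10000 ≈ 0.931700
step 3 [1.5y] zero: DF = P = 1823/2000 ≈ 0.911500
step 4 [2y] bond c/2=3/160: DF=(752447/800000 − 3/160·(0.963000+0.931700+0.911500))/(1+3/160) = 2179/2500 ≈ 0.871600
step 5 [2.5y] swap r/2=1641/45137: DF=(1 − 1641/45137·(0.963000+0.931700+0.911500+0.871600))/(1+1641/45137) = 8359/10000 ≈ 0.835900
step 6 [3y] zero: DF = P = 7893/10000 ≈ 0.789300
step 7 [3.5y] bond c/2=19/800: DF=(181823/200000 − 19/800·(0.963000+0.931700+0.911500+0.871600+0.835900+0.789300))/(1+19/800) = 153/200 ≈ 0.765000
step 8 [4y] zero: DF = P = 7599/10000 ≈ 0.759900

1 1/2 963/1000
2 1 9317/10000
3 3/2 1823/2000
4 2 2179/2500
5 5/2 8359/10000
6 3 7893/10000
7 7/2 153/200
8 4 7599/10000
f(1.5y,4y) = ((1823/2000)/(7599/10000) − 1)/(5/2) = 3032/37995 ≈ 7.9800%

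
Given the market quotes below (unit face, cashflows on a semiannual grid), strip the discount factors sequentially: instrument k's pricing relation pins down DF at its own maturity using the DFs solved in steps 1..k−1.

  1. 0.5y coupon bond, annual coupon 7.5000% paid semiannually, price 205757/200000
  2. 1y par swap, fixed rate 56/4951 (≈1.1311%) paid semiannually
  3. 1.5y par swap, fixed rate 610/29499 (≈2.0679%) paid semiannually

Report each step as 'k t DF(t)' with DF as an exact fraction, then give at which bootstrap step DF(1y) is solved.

step 1 [0.5y] bond c/2=3/80: DF=(205757/200000 − 3/80·(0))/(1+3/80) = 2479/2500 ≈ 0.991600
step 2 [1y] swap r/2=28/4951: DF=(1 − 28/4951·(0.991600))/(1+28/4951) = 618/625 ≈ 0.988800
step 3 [1.5y] swap r/2=305/29499: DF=(1 − 305/29499·(0.991600+0.988800))/(1+305/29499) = 1939/2000 ≈ 0.969500

1 1/2 2479/2500
2 1 618/625
3 3/2 1939/2000
DF(1y) is solved at step 2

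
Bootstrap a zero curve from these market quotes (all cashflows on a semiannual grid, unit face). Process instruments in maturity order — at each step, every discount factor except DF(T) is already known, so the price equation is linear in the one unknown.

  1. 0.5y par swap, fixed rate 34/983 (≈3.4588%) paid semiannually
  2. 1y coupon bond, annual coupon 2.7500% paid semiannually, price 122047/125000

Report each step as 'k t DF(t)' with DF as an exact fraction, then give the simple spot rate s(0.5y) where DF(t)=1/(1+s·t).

step 1 [0.5y] swap r/2=17/983: DF=(1 − 17/983·(0))/(1+17/983) = 983/1000 ≈ 0.983000
step 2 [1y] bond c/2=11/800: DF=(122047/125000 − 11/800·(0.983000))/(1+11/800) = 4749/5000 ≈ 0.949800

1 1/2 983/1000
2 1 4749/5000
s(0.5y) = (1/(983/1000) − 1)/(1/2) = 34/983 ≈ 3.4588%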